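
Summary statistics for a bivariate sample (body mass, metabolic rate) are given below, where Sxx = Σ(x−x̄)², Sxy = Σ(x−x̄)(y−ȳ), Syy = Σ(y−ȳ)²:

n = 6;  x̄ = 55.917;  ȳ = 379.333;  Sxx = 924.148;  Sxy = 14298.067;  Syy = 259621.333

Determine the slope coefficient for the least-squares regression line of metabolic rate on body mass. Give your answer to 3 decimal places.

15.472

b = Sxy/Sxx = 14298.067/924.148 = 15.471620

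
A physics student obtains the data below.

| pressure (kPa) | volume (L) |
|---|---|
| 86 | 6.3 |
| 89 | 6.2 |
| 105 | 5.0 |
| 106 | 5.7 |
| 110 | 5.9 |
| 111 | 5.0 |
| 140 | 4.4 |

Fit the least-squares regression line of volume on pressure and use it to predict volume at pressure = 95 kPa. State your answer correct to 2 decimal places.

n = 7, Σx = 747, Σy = 38.5, Σxy = 4042.8, Σx² = 81599
Sxx = Σx² − (Σx)²/n = 81599 − 79715.571429 = 1883.428571
Sxy = Σxy − (Σx)(Σy)/n = 4042.8 − 4108.5 = -65.7
b = Sxy/Sxx = -65.7/1883.428571 = -0.034883
a = ȳ − b·x̄ = 5.5 − (-0.034883)·106.714286 = 9.222535
ŷ(95) = a + b·95 = 9.222535 + (-0.034883)·95 = 5.908632

5.91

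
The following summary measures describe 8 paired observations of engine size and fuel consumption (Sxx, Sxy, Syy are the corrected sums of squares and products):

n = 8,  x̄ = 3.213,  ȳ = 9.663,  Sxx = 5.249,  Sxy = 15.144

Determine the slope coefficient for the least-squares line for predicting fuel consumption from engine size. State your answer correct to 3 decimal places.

b = Sxy/Sxx = 15.144/5.249 = 2.885121

2.885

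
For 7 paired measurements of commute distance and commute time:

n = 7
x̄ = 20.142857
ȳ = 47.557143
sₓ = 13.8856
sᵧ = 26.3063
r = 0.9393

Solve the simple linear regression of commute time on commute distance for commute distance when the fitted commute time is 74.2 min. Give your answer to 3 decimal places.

b = r · sᵧ/sₓ = 0.9393 · 26.3063/13.8856 = 1.779506
a = ȳ − b·x̄ = 47.557143 − 1.779506·20.142857 = 11.712809
Set a + b·x = 74.2: x = (74.2 − 11.712809) / 1.779506 = 35.114910

35.115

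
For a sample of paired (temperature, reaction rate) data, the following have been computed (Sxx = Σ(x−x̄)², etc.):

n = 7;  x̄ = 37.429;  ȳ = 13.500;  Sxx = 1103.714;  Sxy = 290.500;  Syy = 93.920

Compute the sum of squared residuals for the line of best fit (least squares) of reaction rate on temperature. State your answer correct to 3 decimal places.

17.460

b = Sxy/Sxx = 290.5/1103.714 = 0.263202
SSE = Syy − b·Sxy = 93.92 − 0.263202·290.5 = 17.459749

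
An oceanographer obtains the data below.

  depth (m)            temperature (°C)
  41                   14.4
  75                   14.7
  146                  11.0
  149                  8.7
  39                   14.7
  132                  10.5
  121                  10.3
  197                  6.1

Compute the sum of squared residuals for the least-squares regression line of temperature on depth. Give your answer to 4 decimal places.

6.2126

n = 8, Σx = 900, Σy = 90.4, Σxy = 9002.5, Σx² = 123218, Σy² = 1089.78
Sxx = Σx² − (Σx)²/n = 123218 − 101250 = 21968
Sxy = Σxy − (Σx)(Σy)/n = 9002.5 − 10170 = -1167.5
Syy = Σy² − (Σy)²/n = 1089.78 − 1021.52 = 68.26
b = Sxy/Sxx = -1167.5/21968 = -0.053145
SSE = Syy − b·Sxy = 68.26 − (-0.053145)·(-1167.5) = 6.212647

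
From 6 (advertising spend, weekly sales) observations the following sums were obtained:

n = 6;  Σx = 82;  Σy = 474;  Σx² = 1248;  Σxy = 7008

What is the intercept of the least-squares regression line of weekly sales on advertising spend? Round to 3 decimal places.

Sxx = Σx² − (Σx)²/n = 1248 − 1120.666667 = 127.333333
Sxy = Σxy − (Σx)(Σy)/n = 7008 − 6478 = 530
b = Sxy/Sxx = 530/127.333333 = 4.162304
a = ȳ − b·x̄ = 79 − 4.162304·13.666667 = 22.115183

22.115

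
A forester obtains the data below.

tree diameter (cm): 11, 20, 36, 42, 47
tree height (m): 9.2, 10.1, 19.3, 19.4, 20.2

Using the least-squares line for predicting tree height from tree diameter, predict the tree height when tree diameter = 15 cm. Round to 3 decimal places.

9.981

n = 5, Σx = 156, Σy = 78.2, Σxy = 2762.2, Σx² = 5790
Sxx = Σx² − (Σx)²/n = 5790 − 4867.2 = 922.8
Sxy = Σxy − (Σx)(Σy)/n = 2762.2 − 2439.84 = 322.36
b = Sxy/Sxx = 322.36/922.8 = 0.349328
a = ȳ − b·x̄ = 15.64 − 0.349328·31.2 = 4.740962
ŷ(15) = a + b·15 = 4.740962 + 0.349328·15 = 9.980884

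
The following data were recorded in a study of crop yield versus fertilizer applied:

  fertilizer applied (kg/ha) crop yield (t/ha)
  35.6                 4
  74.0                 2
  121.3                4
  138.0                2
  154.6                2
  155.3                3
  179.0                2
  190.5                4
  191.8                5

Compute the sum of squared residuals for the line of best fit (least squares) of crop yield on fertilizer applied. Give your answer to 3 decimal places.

n = 9, Σx = 1240.1, Σy = 28, Σxy = 3905.7, Σx² = 193638.79, Σy² = 98
Sxx = Σx² − (Σx)²/n = 193638.79 − 170872.001111 = 22766.788889
Sxy = Σxy − (Σx)(Σy)/n = 3905.7 − 3858.088889 = 47.611111
Syy = Σy² − (Σy)²/n = 98 − 87.111111 = 10.888889
b = Sxy/Sxx = 47.611111/22766.788889 = 0.002091
SSE = Syy − b·Sxy = 10.888889 − 0.002091·47.611111 = 10.789322

10.789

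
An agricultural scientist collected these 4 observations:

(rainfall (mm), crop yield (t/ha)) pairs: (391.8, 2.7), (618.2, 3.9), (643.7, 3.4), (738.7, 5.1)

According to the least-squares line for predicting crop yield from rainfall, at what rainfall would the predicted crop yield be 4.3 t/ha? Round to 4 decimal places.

n = 4, Σx = 2392.4, Σy = 15.1, Σxy = 9424.79, Σx² = 1495705.86
Sxx = Σx² − (Σx)²/n = 1495705.86 − 1430894.44 = 64811.42
Sxy = Σxy − (Σx)(Σy)/n = 9424.79 − 9031.31 = 393.48
b = Sxy/Sxx = 393.48/64811.42 = 0.006071
a = ȳ − b·x̄ = 3.775 − 0.006071·598.1 = 0.143844
Set a + b·x = 4.3: x = (4.3 − 0.143844) / 0.006071 = 684.574523

684.5745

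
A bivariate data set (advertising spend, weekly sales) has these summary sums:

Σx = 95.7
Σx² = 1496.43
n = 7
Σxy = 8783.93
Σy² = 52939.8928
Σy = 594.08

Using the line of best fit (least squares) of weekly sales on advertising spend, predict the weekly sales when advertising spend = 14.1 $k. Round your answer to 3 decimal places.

Sxx = Σx² − (Σx)²/n = 1496.43 − 1308.355714 = 188.074286
Sxy = Σxy − (Σx)(Σy)/n = 8783.93 − 8121.922286 = 662.007714
b = Sxy/Sxx = 662.007714/188.074286 = 3.519927
a = ȳ − b·x̄ = 84.868571 − 3.519927·13.671429 = 36.746144
ŷ(14.1) = a + b·14.1 = 36.746144 + 3.519927·14.1 = 86.377111

86.377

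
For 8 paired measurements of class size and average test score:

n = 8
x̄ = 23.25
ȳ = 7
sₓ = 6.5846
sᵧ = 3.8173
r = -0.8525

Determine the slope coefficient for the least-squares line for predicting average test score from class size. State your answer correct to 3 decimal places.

-0.494

b = r · sᵧ/sₓ = -0.8525 · 3.8173/6.5846 = -0.494221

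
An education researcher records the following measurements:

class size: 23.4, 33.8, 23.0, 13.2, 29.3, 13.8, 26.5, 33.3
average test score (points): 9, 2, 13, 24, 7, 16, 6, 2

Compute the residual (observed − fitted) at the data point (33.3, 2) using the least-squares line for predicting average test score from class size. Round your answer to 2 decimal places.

n = 8, Σx = 196.3, Σy = 79, Σxy = 1545.5, Σx² = 5253.31
Sxx = Σx² − (Σx)²/n = 5253.31 − 4816.71125 = 436.59875
Sxy = Σxy − (Σx)(Σy)/n = 1545.5 − 1938.4625 = -392.9625
b = Sxy/Sxx = -392.9625/436.59875 = -0.900054
a = ȳ − b·x̄ = 9.875 − (-0.900054)·24.5375 = 31.960078
ŷ(33.3) = 31.960078 + (-0.900054)·33.3 = 1.988276
residual = y − ŷ = 2 − 1.988276 = 0.011724

0.01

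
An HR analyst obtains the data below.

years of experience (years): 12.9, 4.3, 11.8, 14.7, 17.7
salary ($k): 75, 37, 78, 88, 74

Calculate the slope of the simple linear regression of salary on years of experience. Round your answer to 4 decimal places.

n = 5, Σx = 61.4, Σy = 352, Σxy = 4650.4, Σx² = 853.52
Sxx = Σx² − (Σx)²/n = 853.52 − 753.992 = 99.528
Sxy = Σxy − (Σx)(Σy)/n = 4650.4 − 4322.56 = 327.84
b = Sxy/Sxx = 327.84/99.528 = 3.293947

3.2939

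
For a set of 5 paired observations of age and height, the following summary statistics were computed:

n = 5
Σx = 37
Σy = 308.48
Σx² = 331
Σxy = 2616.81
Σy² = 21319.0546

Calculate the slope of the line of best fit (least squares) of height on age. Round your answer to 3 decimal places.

Sxx = Σx² − (Σx)²/n = 331 − 273.8 = 57.2
Sxy = Σxy − (Σx)(Σy)/n = 2616.81 − 2282.752 = 334.058
b = Sxy/Sxx = 334.058/57.2 = 5.840175

5.840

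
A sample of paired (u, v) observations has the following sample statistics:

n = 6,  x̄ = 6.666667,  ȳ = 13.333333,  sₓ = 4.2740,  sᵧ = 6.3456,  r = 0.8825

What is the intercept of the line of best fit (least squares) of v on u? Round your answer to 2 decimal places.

4.60

b = r · sᵧ/sₓ = 0.8825 · 6.3456/4.274 = 1.310246
a = ȳ − b·x̄ = 13.333333 − 1.310246·6.666667 = 4.598358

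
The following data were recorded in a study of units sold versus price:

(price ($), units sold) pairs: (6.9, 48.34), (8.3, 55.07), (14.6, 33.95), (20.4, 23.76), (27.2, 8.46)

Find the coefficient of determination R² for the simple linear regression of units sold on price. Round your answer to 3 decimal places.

n = 5, Σx = 77.4, Σy = 169.58, Σxy = 2001.113, Σx² = 1485.66, Σy² = 7158.1722
Sxx = Σx² − (Σx)²/n = 1485.66 − 1198.152 = 287.508
Sxy = Σxy − (Σx)(Σy)/n = 2001.113 − 2625.0984 = -623.9854
Syy = Σy² − (Σy)²/n = 7158.1722 − 5751.47528 = 1406.69692
R² = Sxy²/(Sxx·Syy) = (-623.9854)²/(287.508·1406.69692) = 0.962716

0.963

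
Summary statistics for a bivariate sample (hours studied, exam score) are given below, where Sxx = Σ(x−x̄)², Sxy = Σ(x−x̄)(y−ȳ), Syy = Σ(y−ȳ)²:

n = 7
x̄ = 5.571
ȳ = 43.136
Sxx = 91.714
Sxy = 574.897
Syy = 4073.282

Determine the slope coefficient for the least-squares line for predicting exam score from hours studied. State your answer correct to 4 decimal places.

b = Sxy/Sxx = 574.897/91.714 = 6.268367

6.2684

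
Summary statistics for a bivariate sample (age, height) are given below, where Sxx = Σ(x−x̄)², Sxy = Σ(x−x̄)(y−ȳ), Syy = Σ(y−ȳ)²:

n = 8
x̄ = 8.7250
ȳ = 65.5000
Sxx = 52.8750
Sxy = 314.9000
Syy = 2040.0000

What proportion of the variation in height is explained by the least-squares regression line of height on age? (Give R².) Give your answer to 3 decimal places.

0.919

R² = Sxy²/(Sxx·Syy) = (314.9)²/(52.875·2040) = 0.919316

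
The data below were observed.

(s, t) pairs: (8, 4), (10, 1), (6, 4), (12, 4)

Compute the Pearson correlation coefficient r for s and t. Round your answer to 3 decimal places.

n = 4, Σx = 36, Σy = 13, Σxy = 114, Σx² = 344, Σy² = 49
Sxx = Σx² − (Σx)²/n = 344 − 324 = 20
Sxy = Σxy − (Σx)(Σy)/n = 114 − 117 = -3
Syy = Σy² − (Σy)²/n = 49 − 42.25 = 6.75
r = Sxy/√(Sxx·Syy) = -3/√(135) = -3/11.618950 = -0.258199

-0.258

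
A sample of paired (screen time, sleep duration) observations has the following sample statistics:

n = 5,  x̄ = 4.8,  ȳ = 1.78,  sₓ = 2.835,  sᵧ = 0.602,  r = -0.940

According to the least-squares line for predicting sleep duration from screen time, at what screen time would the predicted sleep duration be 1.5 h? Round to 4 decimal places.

b = r · sᵧ/sₓ = -0.94 · 0.602/2.835 = -0.199605
a = ȳ − b·x̄ = 1.78 − (-0.199605)·4.8 = 2.738104
Set a + b·x = 1.5: x = (1.5 − 2.738104) / (-0.199605) = 6.202771

6.2028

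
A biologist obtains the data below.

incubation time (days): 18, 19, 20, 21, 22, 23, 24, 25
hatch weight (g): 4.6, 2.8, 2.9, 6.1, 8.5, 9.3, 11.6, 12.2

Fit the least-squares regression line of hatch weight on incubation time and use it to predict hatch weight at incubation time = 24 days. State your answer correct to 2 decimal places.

10.79

n = 8, Σx = 172, Σy = 58, Σxy = 1306.4, Σx² = 3740
Sxx = Σx² − (Σx)²/n = 3740 − 3698 = 42
Sxy = Σxy − (Σx)(Σy)/n = 1306.4 − 1247 = 59.4
b = Sxy/Sxx = 59.4/42 = 1.414286
a = ȳ − b·x̄ = 7.25 − 1.414286·21.5 = -23.157143
ŷ(24) = a + b·24 = -23.157143 + 1.414286·24 = 10.785714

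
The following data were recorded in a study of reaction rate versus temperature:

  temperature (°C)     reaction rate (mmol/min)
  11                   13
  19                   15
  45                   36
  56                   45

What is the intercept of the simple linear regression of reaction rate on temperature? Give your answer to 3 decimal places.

3.082

n = 4, Σx = 131, Σy = 109, Σxy = 4568, Σx² = 5643
Sxx = Σx² − (Σx)²/n = 5643 − 4290.25 = 1352.75
Sxy = Σxy − (Σx)(Σy)/n = 4568 − 3569.75 = 998.25
b = Sxy/Sxx = 998.25/1352.75 = 0.737941
a = ȳ − b·x̄ = 27.25 − 0.737941·32.75 = 3.082425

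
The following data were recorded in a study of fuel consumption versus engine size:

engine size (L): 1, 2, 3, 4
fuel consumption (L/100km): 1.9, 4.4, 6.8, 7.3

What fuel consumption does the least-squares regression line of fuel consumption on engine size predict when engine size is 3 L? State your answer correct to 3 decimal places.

n = 4, Σx = 10, Σy = 20.4, Σxy = 60.3, Σx² = 30
Sxx = Σx² − (Σx)²/n = 30 − 25 = 5
Sxy = Σxy − (Σx)(Σy)/n = 60.3 − 51 = 9.3
b = Sxy/Sxx = 9.3/5 = 1.86
a = ȳ − b·x̄ = 5.1 − 1.86·2.5 = 0.45
ŷ(3) = a + b·3 = 0.45 + 1.86·3 = 6.03

6.030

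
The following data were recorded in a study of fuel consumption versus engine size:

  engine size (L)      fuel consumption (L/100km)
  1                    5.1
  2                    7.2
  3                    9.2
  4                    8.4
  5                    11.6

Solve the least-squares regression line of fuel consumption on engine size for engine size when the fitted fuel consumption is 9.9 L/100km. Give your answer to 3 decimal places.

n = 5, Σx = 15, Σy = 41.5, Σxy = 138.7, Σx² = 55
Sxx = Σx² − (Σx)²/n = 55 − 45 = 10
Sxy = Σxy − (Σx)(Σy)/n = 138.7 − 124.5 = 14.2
b = Sxy/Sxx = 14.2/10 = 1.42
a = ȳ − b·x̄ = 8.3 − 1.42·3 = 4.04
Set a + b·x = 9.9: x = (9.9 − 4.04) / 1.42 = 4.126761

4.127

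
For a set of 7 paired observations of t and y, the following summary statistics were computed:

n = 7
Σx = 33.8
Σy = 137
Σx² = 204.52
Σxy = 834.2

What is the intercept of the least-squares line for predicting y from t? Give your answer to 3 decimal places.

-0.611

Sxx = Σx² − (Σx)²/n = 204.52 − 163.205714 = 41.314286
Sxy = Σxy − (Σx)(Σy)/n = 834.2 − 661.514286 = 172.685714
b = Sxy/Sxx = 172.685714/41.314286 = 4.179806
a = ȳ − b·x̄ = 19.571429 − 4.179806·4.828571 = -0.611065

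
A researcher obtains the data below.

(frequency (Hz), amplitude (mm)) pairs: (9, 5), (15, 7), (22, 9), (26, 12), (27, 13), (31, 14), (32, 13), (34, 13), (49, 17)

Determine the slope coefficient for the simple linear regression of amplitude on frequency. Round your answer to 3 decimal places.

n = 9, Σx = 245, Σy = 103, Σxy = 3136, Σx² = 7737
Sxx = Σx² − (Σx)²/n = 7737 − 6669.444444 = 1067.555556
Sxy = Σxy − (Σx)(Σy)/n = 3136 − 2803.888889 = 332.111111
b = Sxy/Sxx = 332.111111/1067.555556 = 0.311095

0.311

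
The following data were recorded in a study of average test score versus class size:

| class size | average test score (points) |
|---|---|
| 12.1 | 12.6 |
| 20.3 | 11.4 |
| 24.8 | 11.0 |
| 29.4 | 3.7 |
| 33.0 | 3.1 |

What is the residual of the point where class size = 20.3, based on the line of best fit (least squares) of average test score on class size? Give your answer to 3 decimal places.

1.243

n = 5, Σx = 119.6, Σy = 41.8, Σxy = 867.76, Σx² = 3126.9
Sxx = Σx² − (Σx)²/n = 3126.9 − 2860.832 = 266.068
Sxy = Σxy − (Σx)(Σy)/n = 867.76 − 999.856 = -132.096
b = Sxy/Sxx = -132.096/266.068 = -0.496475
a = ȳ − b·x̄ = 8.36 − (-0.496475)·23.92 = 20.235672
ŷ(20.3) = 20.235672 + (-0.496475)·20.3 = 10.157238
residual = y − ŷ = 11.4 − 10.157238 = 1.242762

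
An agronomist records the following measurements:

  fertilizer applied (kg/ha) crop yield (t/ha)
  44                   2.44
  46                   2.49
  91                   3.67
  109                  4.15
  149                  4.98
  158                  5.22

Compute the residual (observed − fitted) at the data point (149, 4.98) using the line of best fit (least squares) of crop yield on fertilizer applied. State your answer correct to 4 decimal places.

-0.0496

n = 6, Σx = 597, Σy = 22.95, Σxy = 2575, Σx² = 71379
Sxx = Σx² − (Σx)²/n = 71379 − 59401.5 = 11977.5
Sxy = Σxy − (Σx)(Σy)/n = 2575 − 2283.525 = 291.475
b = Sxy/Sxx = 291.475/11977.5 = 0.024335
a = ȳ − b·x̄ = 3.825 − 0.024335·99.5 = 1.403646
ŷ(149) = 1.403646 + 0.024335·149 = 5.029593
residual = y − ŷ = 4.98 − 5.029593 = -0.049593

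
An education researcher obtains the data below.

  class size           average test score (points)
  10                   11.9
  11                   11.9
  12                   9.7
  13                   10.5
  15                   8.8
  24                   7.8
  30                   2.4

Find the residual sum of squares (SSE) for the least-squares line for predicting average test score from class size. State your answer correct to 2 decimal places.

n = 7, Σx = 115, Σy = 63, Σxy = 894, Σx² = 2235, Σy² = 631.6
Sxx = Σx² − (Σx)²/n = 2235 − 1889.285714 = 345.714286
Sxy = Σxy − (Σx)(Σy)/n = 894 − 1035 = -141
Syy = Σy² − (Σy)²/n = 631.6 − 567 = 64.6
b = Sxy/Sxx = -141/345.714286 = -0.407851
SSE = Syy − b·Sxy = 64.6 − (-0.407851)·(-141) = 7.092975

7.09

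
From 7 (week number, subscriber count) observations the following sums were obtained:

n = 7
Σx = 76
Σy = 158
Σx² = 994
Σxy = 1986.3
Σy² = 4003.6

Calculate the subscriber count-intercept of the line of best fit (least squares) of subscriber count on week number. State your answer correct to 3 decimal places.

Sxx = Σx² − (Σx)²/n = 994 − 825.142857 = 168.857143
Sxy = Σxy − (Σx)(Σy)/n = 1986.3 − 1715.428571 = 270.871429
b = Sxy/Sxx = 270.871429/168.857143 = 1.604146
a = ȳ − b·x̄ = 22.571429 − 1.604146·10.857143 = 5.154992

5.155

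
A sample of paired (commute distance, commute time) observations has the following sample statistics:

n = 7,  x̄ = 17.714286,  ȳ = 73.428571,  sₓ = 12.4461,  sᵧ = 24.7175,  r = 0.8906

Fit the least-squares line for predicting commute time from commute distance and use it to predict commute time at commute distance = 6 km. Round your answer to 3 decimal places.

52.710

b = r · sᵧ/sₓ = 0.8906 · 24.7175/12.4461 = 1.768699
a = ȳ − b·x̄ = 73.428571 − 1.768699·17.714286 = 42.097330
ŷ(6) = a + b·6 = 42.097330 + 1.768699·6 = 52.709524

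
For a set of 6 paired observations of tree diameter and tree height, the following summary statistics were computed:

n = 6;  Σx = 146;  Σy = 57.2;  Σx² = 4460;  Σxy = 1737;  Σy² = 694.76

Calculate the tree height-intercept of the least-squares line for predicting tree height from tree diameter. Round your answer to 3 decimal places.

0.277

Sxx = Σx² − (Σx)²/n = 4460 − 3552.666667 = 907.333333
Sxy = Σxy − (Σx)(Σy)/n = 1737 − 1391.866667 = 345.133333
b = Sxy/Sxx = 345.133333/907.333333 = 0.380382
a = ȳ − b·x̄ = 9.533333 − 0.380382·24.333333 = 0.277370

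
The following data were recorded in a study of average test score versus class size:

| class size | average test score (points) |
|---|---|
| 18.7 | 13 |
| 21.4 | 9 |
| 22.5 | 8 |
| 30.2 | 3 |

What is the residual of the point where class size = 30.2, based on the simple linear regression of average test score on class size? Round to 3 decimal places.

n = 4, Σx = 92.8, Σy = 33, Σxy = 706.3, Σx² = 2225.94
Sxx = Σx² − (Σx)²/n = 2225.94 − 2152.96 = 72.98
Sxy = Σxy − (Σx)(Σy)/n = 706.3 − 765.6 = -59.3
b = Sxy/Sxx = -59.3/72.98 = -0.812551
a = ȳ − b·x̄ = 8.25 − (-0.812551)·23.2 = 27.101192
ŷ(30.2) = 27.101192 + (-0.812551)·30.2 = 2.562140
residual = y − ŷ = 3 − 2.562140 = 0.437860

0.438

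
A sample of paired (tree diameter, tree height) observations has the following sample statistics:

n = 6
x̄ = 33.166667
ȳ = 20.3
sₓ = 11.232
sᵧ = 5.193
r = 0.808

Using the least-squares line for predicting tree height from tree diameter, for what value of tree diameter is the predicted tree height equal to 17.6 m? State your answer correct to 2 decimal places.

b = r · sᵧ/sₓ = 0.808 · 5.193/11.232 = 0.373571
a = ȳ − b·x̄ = 20.3 − 0.373571·33.166667 = 7.909911
Set a + b·x = 17.6: x = (17.6 − 7.909911) / 0.373571 = 25.939116

25.94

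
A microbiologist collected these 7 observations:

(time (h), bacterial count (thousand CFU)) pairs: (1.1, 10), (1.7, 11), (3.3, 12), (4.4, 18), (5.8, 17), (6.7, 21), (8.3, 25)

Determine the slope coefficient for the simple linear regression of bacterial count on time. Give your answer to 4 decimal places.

n = 7, Σx = 31.3, Σy = 114, Σxy = 595.3, Σx² = 181.77
Sxx = Σx² − (Σx)²/n = 181.77 − 139.955714 = 41.814286
Sxy = Σxy − (Σx)(Σy)/n = 595.3 − 509.742857 = 85.557143
b = Sxy/Sxx = 85.557143/41.814286 = 2.046122

2.0461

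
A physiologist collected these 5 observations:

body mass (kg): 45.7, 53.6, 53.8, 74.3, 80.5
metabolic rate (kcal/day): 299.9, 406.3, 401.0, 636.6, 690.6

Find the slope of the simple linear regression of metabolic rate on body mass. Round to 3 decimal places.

n = 5, Σx = 307.9, Σy = 2434.4, Σxy = 159949.59, Σx² = 19856.63
Sxx = Σx² − (Σx)²/n = 19856.63 − 18960.482 = 896.148
Sxy = Σxy − (Σx)(Σy)/n = 159949.59 − 149910.352 = 10039.238
b = Sxy/Sxx = 10039.238/896.148 = 11.202656

11.203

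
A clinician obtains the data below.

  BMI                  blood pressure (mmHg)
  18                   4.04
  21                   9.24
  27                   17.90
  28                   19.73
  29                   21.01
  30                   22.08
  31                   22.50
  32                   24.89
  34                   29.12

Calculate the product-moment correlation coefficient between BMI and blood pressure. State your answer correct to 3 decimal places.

n = 9, Σx = 250, Σy = 170.51, Σxy = 5058.25, Σx² = 7160, Σy² = 3714.0651
Sxx = Σx² − (Σx)²/n = 7160 − 6944.444444 = 215.555556
Sxy = Σxy − (Σx)(Σy)/n = 5058.25 − 4736.388889 = 321.861111
Syy = Σy² − (Σy)²/n = 3714.0651 − 3230.406678 = 483.658422
r = Sxy/√(Sxx·Syy) = 321.861111/√(104255.259901) = 321.861111/322.885831 = 0.996826

0.997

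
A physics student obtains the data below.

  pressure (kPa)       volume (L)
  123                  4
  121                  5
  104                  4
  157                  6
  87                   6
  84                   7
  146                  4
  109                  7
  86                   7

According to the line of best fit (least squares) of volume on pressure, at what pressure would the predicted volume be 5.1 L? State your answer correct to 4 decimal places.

131.5304

n = 9, Σx = 1017, Σy = 50, Σxy = 5514, Σx² = 120453
Sxx = Σx² − (Σx)²/n = 120453 − 114921 = 5532
Sxy = Σxy − (Σx)(Σy)/n = 5514 − 5650 = -136
b = Sxy/Sxx = -136/5532 = -0.024584
a = ȳ − b·x̄ = 5.555556 − (-0.024584)·113 = 8.333574
Set a + b·x = 5.1: x = (5.1 − 8.333574) / (-0.024584) = 131.530392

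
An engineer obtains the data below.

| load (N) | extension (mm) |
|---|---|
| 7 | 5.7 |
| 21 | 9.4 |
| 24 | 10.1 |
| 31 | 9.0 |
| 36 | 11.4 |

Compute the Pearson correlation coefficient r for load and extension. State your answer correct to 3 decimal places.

0.893

n = 5, Σx = 119, Σy = 45.6, Σxy = 1169.1, Σx² = 3323, Σy² = 433.82
Sxx = Σx² − (Σx)²/n = 3323 − 2832.2 = 490.8
Sxy = Σxy − (Σx)(Σy)/n = 1169.1 − 1085.28 = 83.82
Syy = Σy² − (Σy)²/n = 433.82 − 415.872 = 17.948
r = Sxy/√(Sxx·Syy) = 83.82/√(8808.8784) = 83.82/93.855625 = 0.893074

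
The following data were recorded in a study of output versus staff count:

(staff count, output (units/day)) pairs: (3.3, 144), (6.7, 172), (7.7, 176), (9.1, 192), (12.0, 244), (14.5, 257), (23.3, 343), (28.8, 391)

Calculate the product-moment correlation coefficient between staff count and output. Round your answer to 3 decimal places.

0.996

n = 8, Σx = 105.4, Σy = 1919, Σxy = 30637.2, Σx² = 1924.46, Σy² = 514275
Sxx = Σx² − (Σx)²/n = 1924.46 − 1388.645 = 535.815
Sxy = Σxy − (Σx)(Σy)/n = 30637.2 − 25282.825 = 5354.375
Syy = Σy² − (Σy)²/n = 514275 − 460320.125 = 53954.875
r = Sxy/√(Sxx·Syy) = 5354.375/√(28909831.348125) = 5354.375/5376.786340 = 0.995832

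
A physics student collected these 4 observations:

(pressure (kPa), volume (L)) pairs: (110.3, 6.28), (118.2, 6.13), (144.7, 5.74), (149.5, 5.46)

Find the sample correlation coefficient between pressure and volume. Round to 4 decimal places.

n = 4, Σx = 522.7, Σy = 23.61, Σxy = 3064.098, Σx² = 69425.67, Σy² = 139.7745
Sxx = Σx² − (Σx)²/n = 69425.67 − 68303.8225 = 1121.8475
Sxy = Σxy − (Σx)(Σy)/n = 3064.098 − 3085.23675 = -21.13875
Syy = Σy² − (Σy)²/n = 139.7745 − 139.358025 = 0.416475
r = Sxy/√(Sxx·Syy) = -21.13875/√(467.221438) = -21.13875/21.615306 = -0.977953

-0.9780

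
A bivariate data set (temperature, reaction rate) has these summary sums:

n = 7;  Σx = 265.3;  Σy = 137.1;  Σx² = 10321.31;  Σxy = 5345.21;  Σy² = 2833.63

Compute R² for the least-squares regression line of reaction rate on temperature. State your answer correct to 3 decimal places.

Sxx = Σx² − (Σx)²/n = 10321.31 − 10054.87 = 266.44
Sxy = Σxy − (Σx)(Σy)/n = 5345.21 − 5196.09 = 149.12
Syy = Σy² − (Σy)²/n = 2833.63 − 2685.201429 = 148.428571
R² = Sxy²/(Sxx·Syy) = (149.12)²/(266.44·148.428571) = 0.562283

0.562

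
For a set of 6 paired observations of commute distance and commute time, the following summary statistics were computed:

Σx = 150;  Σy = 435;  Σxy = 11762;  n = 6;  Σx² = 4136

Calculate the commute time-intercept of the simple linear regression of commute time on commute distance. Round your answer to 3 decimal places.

Sxx = Σx² − (Σx)²/n = 4136 − 3750 = 386
Sxy = Σxy − (Σx)(Σy)/n = 11762 − 10875 = 887
b = Sxy/Sxx = 887/386 = 2.297927
a = ȳ − b·x̄ = 72.5 − 2.297927·25 = 15.051813

15.052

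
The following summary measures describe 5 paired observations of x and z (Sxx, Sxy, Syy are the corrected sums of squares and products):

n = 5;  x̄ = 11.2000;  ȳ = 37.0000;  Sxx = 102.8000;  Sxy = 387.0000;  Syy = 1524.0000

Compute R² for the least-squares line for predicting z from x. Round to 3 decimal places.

R² = Sxy²/(Sxx·Syy) = (387)²/(102.8·1524) = 0.955969

0.956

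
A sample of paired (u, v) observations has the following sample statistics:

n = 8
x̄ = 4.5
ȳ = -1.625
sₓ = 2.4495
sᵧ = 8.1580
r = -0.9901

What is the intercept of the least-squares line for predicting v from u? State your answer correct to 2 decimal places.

13.21

b = r · sᵧ/sₓ = -0.9901 · 8.158/2.4495 = -3.297504
a = ȳ − b·x̄ = -1.625 − (-3.297504)·4.5 = 13.213768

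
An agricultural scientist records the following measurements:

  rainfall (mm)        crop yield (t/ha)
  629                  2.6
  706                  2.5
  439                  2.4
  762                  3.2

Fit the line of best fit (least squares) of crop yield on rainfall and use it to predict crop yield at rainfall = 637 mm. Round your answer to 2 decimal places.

n = 4, Σx = 2536, Σy = 10.7, Σxy = 6892.4, Σx² = 1667442
Sxx = Σx² − (Σx)²/n = 1667442 − 1607824 = 59618
Sxy = Σxy − (Σx)(Σy)/n = 6892.4 − 6783.8 = 108.6
b = Sxy/Sxx = 108.6/59618 = 0.001822
a = ȳ − b·x̄ = 2.675 − 0.001822·634 = 1.520107
ŷ(637) = a + b·637 = 1.520107 + 0.001822·637 = 2.680465

2.68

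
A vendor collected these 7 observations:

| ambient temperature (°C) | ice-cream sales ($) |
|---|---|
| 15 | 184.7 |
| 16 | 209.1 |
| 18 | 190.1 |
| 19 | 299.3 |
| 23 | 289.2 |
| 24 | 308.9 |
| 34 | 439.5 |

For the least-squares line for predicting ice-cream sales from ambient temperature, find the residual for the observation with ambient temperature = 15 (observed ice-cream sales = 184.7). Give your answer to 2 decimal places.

n = 7, Σx = 149, Σy = 1920.8, Σxy = 44232.8, Σx² = 3427
Sxx = Σx² − (Σx)²/n = 3427 − 3171.571429 = 255.428571
Sxy = Σxy − (Σx)(Σy)/n = 44232.8 − 40885.6 = 3347.2
b = Sxy/Sxx = 3347.2/255.428571 = 13.104251
a = ȳ − b·x̄ = 274.4 − 13.104251·21.285714 = -4.533333
ŷ(15) = -4.533333 + 13.104251·15 = 192.030425
residual = y − ŷ = 184.7 − 192.030425 = -7.330425

-7.33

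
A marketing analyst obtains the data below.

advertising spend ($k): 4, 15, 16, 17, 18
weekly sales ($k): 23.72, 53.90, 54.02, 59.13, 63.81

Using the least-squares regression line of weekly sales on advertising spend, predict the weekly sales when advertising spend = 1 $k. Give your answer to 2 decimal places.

15.18

n = 5, Σx = 70, Σy = 254.58, Σxy = 3921.49, Σx² = 1110
Sxx = Σx² − (Σx)²/n = 1110 − 980 = 130
Sxy = Σxy − (Σx)(Σy)/n = 3921.49 − 3564.12 = 357.37
b = Sxy/Sxx = 357.37/130 = 2.749
a = ȳ − b·x̄ = 50.916 − 2.749·14 = 12.43
ŷ(1) = a + b·1 = 12.43 + 2.749·1 = 15.179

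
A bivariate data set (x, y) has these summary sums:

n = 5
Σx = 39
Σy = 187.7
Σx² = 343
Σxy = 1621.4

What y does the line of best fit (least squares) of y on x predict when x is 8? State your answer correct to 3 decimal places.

Sxx = Σx² − (Σx)²/n = 343 − 304.2 = 38.8
Sxy = Σxy − (Σx)(Σy)/n = 1621.4 − 1464.06 = 157.34
b = Sxy/Sxx = 157.34/38.8 = 4.055155
a = ȳ − b·x̄ = 37.54 − 4.055155·7.8 = 5.909794
ŷ(8) = a + b·8 = 5.909794 + 4.055155·8 = 38.351031

38.351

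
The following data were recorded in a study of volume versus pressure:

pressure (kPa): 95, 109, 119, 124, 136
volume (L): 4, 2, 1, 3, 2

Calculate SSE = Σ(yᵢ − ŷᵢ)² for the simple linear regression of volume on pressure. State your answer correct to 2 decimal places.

3.68

n = 5, Σx = 583, Σy = 12, Σxy = 1361, Σx² = 68939, Σy² = 34
Sxx = Σx² − (Σx)²/n = 68939 − 67977.8 = 961.2
Sxy = Σxy − (Σx)(Σy)/n = 1361 − 1399.2 = -38.2
Syy = Σy² − (Σy)²/n = 34 − 28.8 = 5.2
b = Sxy/Sxx = -38.2/961.2 = -0.039742
SSE = Syy − b·Sxy = 5.2 − (-0.039742)·(-38.2) = 3.681856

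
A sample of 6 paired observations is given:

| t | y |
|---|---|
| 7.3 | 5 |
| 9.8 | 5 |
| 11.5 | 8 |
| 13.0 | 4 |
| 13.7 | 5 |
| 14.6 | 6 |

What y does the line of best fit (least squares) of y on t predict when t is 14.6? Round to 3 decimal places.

5.591

n = 6, Σx = 69.9, Σy = 33, Σxy = 385.6, Σx² = 851.43
Sxx = Σx² − (Σx)²/n = 851.43 − 814.335 = 37.095
Sxy = Σxy − (Σx)(Σy)/n = 385.6 − 384.45 = 1.15
b = Sxy/Sxx = 1.15/37.095 = 0.031001
a = ȳ − b·x̄ = 5.5 − 0.031001·11.65 = 5.138833
ŷ(14.6) = a + b·14.6 = 5.138833 + 0.031001·14.6 = 5.591454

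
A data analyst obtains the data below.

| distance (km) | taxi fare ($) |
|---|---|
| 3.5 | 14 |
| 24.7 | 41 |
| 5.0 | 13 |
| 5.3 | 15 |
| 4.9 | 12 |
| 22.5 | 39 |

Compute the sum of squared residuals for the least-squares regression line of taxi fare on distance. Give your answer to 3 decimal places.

9.749

n = 6, Σx = 65.9, Σy = 134, Σxy = 2142.5, Σx² = 1205.69, Σy² = 3936
Sxx = Σx² − (Σx)²/n = 1205.69 − 723.801667 = 481.888333
Sxy = Σxy − (Σx)(Σy)/n = 2142.5 − 1471.766667 = 670.733333
Syy = Σy² − (Σy)²/n = 3936 − 2992.666667 = 943.333333
b = Sxy/Sxx = 670.733333/481.888333 = 1.391885
SSE = Syy − b·Sxy = 943.333333 − 1.391885·670.733333 = 9.749403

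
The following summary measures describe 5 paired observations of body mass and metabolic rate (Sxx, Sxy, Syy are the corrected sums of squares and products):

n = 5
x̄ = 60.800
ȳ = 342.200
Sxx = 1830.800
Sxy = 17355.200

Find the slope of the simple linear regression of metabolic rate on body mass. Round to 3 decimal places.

9.480

b = Sxy/Sxx = 17355.2/1830.8 = 9.479572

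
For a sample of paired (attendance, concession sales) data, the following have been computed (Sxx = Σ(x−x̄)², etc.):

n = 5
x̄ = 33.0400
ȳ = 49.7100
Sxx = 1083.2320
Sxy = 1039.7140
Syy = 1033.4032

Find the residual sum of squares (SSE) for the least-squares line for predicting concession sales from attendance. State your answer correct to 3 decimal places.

35.459

b = Sxy/Sxx = 1039.714/1083.232 = 0.959826
SSE = Syy − b·Sxy = 1033.4032 − 0.959826·1039.714 = 35.458898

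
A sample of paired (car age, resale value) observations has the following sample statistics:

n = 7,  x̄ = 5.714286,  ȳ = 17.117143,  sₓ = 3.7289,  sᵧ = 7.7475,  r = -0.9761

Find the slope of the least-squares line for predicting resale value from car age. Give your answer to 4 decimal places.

b = r · sᵧ/sₓ = -0.9761 · 7.7475/3.7289 = -2.028034

-2.0280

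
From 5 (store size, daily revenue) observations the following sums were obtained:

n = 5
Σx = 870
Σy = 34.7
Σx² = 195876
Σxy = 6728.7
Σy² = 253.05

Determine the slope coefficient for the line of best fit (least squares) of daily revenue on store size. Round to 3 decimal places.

Sxx = Σx² − (Σx)²/n = 195876 − 151380 = 44496
Sxy = Σxy − (Σx)(Σy)/n = 6728.7 − 6037.8 = 690.9
b = Sxy/Sxx = 690.9/44496 = 0.015527

0.016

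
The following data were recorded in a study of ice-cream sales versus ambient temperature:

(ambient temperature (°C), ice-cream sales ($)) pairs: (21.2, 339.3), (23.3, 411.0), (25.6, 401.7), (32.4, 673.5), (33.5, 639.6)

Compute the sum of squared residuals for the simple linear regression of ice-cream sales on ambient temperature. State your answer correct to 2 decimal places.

5085.56

n = 5, Σx = 136, Σy = 2465.1, Σxy = 70300.98, Σx² = 3819.7, Σy² = 1308098.79
Sxx = Σx² − (Σx)²/n = 3819.7 − 3699.2 = 120.5
Sxy = Σxy − (Σx)(Σy)/n = 70300.98 − 67050.72 = 3250.26
Syy = Σy² − (Σy)²/n = 1308098.79 − 1215343.602 = 92755.188
b = Sxy/Sxx = 3250.26/120.5 = 26.973112
SSE = Syy − b·Sxy = 92755.188 − 26.973112·3250.26 = 5085.560883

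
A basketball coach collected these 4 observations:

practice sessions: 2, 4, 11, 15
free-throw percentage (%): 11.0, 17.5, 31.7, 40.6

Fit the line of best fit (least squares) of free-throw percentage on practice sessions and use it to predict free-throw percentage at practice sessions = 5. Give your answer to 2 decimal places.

18.56

n = 4, Σx = 32, Σy = 100.8, Σxy = 1049.7, Σx² = 366
Sxx = Σx² − (Σx)²/n = 366 − 256 = 110
Sxy = Σxy − (Σx)(Σy)/n = 1049.7 − 806.4 = 243.3
b = Sxy/Sxx = 243.3/110 = 2.211818
a = ȳ − b·x̄ = 25.2 − 2.211818·8 = 7.505455
ŷ(5) = a + b·5 = 7.505455 + 2.211818·5 = 18.564545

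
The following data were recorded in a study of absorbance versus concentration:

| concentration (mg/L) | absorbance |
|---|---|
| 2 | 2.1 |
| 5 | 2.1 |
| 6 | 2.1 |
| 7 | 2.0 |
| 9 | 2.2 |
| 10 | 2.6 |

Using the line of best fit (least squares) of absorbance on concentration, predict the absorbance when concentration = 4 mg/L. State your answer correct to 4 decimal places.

2.0659

n = 6, Σx = 39, Σy = 13.1, Σxy = 87.1, Σx² = 295
Sxx = Σx² − (Σx)²/n = 295 − 253.5 = 41.5
Sxy = Σxy − (Σx)(Σy)/n = 87.1 − 85.15 = 1.95
b = Sxy/Sxx = 1.95/41.5 = 0.046988
a = ȳ − b·x̄ = 2.183333 − 0.046988·6.5 = 1.877912
ŷ(4) = a + b·4 = 1.877912 + 0.046988·4 = 2.065863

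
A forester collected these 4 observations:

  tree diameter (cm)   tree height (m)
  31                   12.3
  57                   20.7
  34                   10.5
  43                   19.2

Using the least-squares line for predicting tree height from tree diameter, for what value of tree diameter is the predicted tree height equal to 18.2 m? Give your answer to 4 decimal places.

47.8061

n = 4, Σx = 165, Σy = 62.7, Σxy = 2743.8, Σx² = 7215
Sxx = Σx² − (Σx)²/n = 7215 − 6806.25 = 408.75
Sxy = Σxy − (Σx)(Σy)/n = 2743.8 − 2586.375 = 157.425
b = Sxy/Sxx = 157.425/408.75 = 0.385138
a = ȳ − b·x̄ = 15.675 − 0.385138·41.25 = -0.211927
Set a + b·x = 18.2: x = (18.2 − (-0.211927)) / 0.385138 = 47.806098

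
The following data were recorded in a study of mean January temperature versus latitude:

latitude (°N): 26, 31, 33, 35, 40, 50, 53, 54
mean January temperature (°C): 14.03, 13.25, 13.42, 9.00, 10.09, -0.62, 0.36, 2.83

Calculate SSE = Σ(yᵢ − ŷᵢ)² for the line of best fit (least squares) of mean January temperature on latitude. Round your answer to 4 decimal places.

28.7825

n = 8, Σx = 322, Σy = 62.36, Σxy = 2077.89, Σx² = 13776, Σy² = 743.8308
Sxx = Σx² − (Σx)²/n = 13776 − 12960.5 = 815.5
Sxy = Σxy − (Σx)(Σy)/n = 2077.89 − 2509.99 = -432.1
Syy = Σy² − (Σy)²/n = 743.8308 − 486.0962 = 257.7346
b = Sxy/Sxx = -432.1/815.5 = -0.529859
SSE = Syy − b·Sxy = 257.7346 − (-0.529859)·(-432.1) = 28.782534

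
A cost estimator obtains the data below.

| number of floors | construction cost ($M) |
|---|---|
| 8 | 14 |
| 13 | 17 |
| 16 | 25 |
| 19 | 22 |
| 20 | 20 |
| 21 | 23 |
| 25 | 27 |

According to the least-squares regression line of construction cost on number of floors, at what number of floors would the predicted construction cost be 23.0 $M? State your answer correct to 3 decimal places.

n = 7, Σx = 122, Σy = 148, Σxy = 2709, Σx² = 2316
Sxx = Σx² − (Σx)²/n = 2316 − 2126.285714 = 189.714286
Sxy = Σxy − (Σx)(Σy)/n = 2709 − 2579.428571 = 129.571429
b = Sxy/Sxx = 129.571429/189.714286 = 0.682982
a = ȳ − b·x̄ = 21.142857 − 0.682982·17.428571 = 9.239458
Set a + b·x = 23.0: x = (23.0 − 9.239458) / 0.682982 = 20.147740

20.148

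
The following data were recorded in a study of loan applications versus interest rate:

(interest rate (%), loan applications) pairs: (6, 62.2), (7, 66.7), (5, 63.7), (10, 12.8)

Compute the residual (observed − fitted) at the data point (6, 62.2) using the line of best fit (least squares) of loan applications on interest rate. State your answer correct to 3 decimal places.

0.050

n = 4, Σx = 28, Σy = 205.4, Σxy = 1286.6, Σx² = 210
Sxx = Σx² − (Σx)²/n = 210 − 196 = 14
Sxy = Σxy − (Σx)(Σy)/n = 1286.6 − 1437.8 = -151.2
b = Sxy/Sxx = -151.2/14 = -10.8
a = ȳ − b·x̄ = 51.35 − (-10.8)·7 = 126.95
ŷ(6) = 126.95 + (-10.8)·6 = 62.15
residual = y − ŷ = 62.2 − 62.15 = 0.05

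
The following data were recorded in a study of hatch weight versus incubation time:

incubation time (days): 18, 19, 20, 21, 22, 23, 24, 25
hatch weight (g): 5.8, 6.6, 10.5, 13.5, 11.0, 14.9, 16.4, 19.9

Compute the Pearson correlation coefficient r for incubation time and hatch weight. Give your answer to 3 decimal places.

0.959

n = 8, Σx = 172, Σy = 98.6, Σxy = 2199.1, Σx² = 3740, Σy² = 1377.68
Sxx = Σx² − (Σx)²/n = 3740 − 3698 = 42
Sxy = Σxy − (Σx)(Σy)/n = 2199.1 − 2119.9 = 79.2
Syy = Σy² − (Σy)²/n = 1377.68 − 1215.245 = 162.435
r = Sxy/√(Sxx·Syy) = 79.2/√(6822.27) = 79.2/82.597034 = 0.958872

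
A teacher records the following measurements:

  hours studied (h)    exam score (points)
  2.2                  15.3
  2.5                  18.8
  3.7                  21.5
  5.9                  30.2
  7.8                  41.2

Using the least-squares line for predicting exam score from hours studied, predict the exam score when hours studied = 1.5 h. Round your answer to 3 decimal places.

12.768

n = 5, Σx = 22.1, Σy = 127, Σxy = 659.75, Σx² = 120.43
Sxx = Σx² − (Σx)²/n = 120.43 − 97.682 = 22.748
Sxy = Σxy − (Σx)(Σy)/n = 659.75 − 561.34 = 98.41
b = Sxy/Sxx = 98.41/22.748 = 4.326095
a = ȳ − b·x̄ = 25.4 − 4.326095·4.42 = 6.278662
ŷ(1.5) = a + b·1.5 = 6.278662 + 4.326095·1.5 = 12.767804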